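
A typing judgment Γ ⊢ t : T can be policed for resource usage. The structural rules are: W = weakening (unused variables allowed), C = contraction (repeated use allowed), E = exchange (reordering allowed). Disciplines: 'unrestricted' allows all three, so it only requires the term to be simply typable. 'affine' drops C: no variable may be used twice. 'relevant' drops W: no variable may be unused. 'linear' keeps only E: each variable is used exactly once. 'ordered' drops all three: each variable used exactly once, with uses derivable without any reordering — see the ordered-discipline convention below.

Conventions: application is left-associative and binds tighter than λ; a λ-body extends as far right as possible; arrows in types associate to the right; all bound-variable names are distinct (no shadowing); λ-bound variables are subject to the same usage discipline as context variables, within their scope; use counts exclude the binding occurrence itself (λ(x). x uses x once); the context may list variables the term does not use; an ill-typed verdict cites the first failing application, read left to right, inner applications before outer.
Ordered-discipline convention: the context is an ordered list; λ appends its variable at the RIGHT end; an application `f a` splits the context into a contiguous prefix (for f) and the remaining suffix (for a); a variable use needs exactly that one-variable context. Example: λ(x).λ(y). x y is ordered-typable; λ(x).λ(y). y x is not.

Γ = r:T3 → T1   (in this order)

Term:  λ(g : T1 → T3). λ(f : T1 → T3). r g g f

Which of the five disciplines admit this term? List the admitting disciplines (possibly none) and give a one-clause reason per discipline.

admitted by: none
counts: r: 1, g [bound]: 2, f [bound]: 1
left-to-right use order: r, g, g, f
typing: ill-typed: an application expects T3 but receives T1 → T3
ordered: ✗, fails simple typing
linear: ✗, a type mismatch blocks all five
affine: ✗, the type mismatch rejects it
relevant: ✗, not simply typable
unrestricted: ✗, fails simple typing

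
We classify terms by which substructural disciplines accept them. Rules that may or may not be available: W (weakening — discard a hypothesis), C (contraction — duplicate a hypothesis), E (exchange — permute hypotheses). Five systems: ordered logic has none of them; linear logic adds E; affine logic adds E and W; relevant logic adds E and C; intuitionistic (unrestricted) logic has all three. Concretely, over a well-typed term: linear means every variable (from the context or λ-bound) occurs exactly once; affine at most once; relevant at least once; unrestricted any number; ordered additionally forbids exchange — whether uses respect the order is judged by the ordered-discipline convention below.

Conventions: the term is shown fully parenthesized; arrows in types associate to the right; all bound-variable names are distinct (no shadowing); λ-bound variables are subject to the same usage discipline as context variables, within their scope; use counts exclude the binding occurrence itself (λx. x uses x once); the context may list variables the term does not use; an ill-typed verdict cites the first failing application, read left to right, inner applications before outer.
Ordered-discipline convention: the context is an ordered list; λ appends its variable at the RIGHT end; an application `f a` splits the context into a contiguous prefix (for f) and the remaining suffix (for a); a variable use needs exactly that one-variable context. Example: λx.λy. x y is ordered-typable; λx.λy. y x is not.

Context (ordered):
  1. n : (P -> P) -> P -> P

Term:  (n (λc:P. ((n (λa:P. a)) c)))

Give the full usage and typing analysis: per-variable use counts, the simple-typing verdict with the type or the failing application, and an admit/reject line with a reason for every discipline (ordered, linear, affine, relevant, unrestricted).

variable uses: n: 2×; c [bound]: 1×; a [bound]: 1×
use order (left to right): n, n, a, c
typing: the term checks, with type P -> P
ordered: ✗ — n ×2 used more than once (contraction)
linear: ✗ — n ×2 used more than once (contraction)
affine: ✗ — n ×2 used more than once (contraction)
relevant: ✓ — n, c, a: all used, weakening unneeded
unrestricted: ✓ — typability at P -> P is all that's needed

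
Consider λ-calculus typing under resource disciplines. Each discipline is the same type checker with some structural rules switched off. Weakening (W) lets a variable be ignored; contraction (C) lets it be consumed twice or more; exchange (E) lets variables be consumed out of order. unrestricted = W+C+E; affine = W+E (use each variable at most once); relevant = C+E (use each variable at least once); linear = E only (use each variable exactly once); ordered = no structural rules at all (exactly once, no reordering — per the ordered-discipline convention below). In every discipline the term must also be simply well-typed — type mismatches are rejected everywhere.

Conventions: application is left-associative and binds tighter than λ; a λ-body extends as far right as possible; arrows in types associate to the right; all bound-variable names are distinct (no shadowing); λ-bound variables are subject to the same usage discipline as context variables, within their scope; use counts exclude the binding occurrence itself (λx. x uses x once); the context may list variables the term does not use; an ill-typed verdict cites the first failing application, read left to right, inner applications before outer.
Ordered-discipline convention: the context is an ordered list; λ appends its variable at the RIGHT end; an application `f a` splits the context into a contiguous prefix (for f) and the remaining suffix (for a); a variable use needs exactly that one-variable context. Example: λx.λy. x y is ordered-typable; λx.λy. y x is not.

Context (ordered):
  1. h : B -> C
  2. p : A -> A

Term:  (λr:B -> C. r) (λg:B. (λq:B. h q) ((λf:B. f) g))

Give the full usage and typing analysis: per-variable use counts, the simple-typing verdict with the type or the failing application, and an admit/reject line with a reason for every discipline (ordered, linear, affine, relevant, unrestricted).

counts: h=1; p=0; r (λ-bound)=1; g (λ-bound)=1; q (λ-bound)=1; f (λ-bound)=1
left-to-right use order: r, h, q, f, g
typing: well-typed — term : B -> C
ordered ✗ (needs weakening: p unused)
linear ✗ (needs weakening: p unused)
affine ✓ (none of h, p, r, g, q, f used more than once)
relevant ✗ (needs weakening: p unused)
unrestricted ✓ (type-checks (B -> C) and nothing is barred)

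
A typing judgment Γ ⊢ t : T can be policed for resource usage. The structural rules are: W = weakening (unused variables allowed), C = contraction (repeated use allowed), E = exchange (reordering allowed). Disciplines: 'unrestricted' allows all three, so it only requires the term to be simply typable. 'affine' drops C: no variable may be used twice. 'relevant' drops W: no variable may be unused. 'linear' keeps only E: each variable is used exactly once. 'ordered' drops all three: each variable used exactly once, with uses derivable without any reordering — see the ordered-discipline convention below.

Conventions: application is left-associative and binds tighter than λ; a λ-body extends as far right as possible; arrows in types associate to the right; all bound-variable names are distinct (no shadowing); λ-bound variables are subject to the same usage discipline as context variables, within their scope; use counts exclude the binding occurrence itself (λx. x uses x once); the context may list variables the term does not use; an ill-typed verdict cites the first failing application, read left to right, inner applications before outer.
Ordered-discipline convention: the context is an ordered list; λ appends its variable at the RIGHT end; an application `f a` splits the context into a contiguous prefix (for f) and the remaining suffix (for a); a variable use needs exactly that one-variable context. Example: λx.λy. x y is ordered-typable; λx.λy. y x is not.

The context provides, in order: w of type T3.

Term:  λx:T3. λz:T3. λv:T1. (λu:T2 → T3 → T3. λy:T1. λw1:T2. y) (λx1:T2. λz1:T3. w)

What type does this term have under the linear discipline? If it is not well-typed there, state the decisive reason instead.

not well-typed under linear — x, z, v, u, w1, x1, z1 left unused
usage: w: 1; x (λ-bound): 0; z (λ-bound): 0; v (λ-bound): 0; u (λ-bound): 0; y (λ-bound): 1; w1 (λ-bound): 0; x1 (λ-bound): 0; z1 (λ-bound): 0
uses in reading order: y, w
typing: ✓ — T3 → T3 → T1 → T1 → T2 → T1
across the five disciplines: ordered ✗ · linear ✗ · affine ✓ · relevant ✗ · unrestricted ✓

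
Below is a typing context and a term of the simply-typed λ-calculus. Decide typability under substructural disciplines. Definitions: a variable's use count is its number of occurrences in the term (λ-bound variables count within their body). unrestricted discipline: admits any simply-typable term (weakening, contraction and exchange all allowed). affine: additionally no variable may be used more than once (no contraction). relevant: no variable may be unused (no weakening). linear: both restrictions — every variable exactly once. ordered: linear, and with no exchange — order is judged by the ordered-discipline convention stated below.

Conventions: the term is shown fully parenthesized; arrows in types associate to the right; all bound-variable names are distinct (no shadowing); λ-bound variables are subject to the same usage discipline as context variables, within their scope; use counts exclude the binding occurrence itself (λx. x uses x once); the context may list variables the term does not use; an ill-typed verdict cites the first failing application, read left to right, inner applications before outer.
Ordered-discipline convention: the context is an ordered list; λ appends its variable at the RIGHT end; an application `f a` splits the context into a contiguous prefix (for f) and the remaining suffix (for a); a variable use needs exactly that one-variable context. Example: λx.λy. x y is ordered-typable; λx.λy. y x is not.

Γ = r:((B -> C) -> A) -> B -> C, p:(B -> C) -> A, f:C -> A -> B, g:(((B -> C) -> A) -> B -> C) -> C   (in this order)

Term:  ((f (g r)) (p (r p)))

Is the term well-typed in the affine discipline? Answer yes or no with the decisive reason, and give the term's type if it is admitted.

no — needs contraction — r ×2, p ×2
variable uses: r: 2, p: 2, f: 1, g: 1
order of uses: f, g, r, p, r, p
typing: well-typed — term : B
per-discipline verdicts: ordered ✗; linear ✗; affine ✗; relevant ✓; unrestricted ✓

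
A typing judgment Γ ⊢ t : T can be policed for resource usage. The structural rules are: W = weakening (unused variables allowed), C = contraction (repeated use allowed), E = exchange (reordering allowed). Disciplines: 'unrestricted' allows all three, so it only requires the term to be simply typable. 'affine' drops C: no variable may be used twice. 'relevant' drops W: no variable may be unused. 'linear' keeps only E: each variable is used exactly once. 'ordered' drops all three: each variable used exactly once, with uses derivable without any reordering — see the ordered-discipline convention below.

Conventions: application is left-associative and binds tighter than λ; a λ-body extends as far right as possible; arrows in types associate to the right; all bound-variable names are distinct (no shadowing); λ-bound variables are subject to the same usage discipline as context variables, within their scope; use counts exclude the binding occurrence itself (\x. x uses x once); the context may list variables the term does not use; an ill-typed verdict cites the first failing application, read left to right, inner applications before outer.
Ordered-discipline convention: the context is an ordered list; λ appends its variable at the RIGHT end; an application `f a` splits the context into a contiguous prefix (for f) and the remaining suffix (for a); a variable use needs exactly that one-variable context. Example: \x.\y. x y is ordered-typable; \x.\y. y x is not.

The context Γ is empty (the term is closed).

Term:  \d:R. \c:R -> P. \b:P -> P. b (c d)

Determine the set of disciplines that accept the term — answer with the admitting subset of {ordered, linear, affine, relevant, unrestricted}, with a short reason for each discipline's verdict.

admitted in: linear, affine, relevant, unrestricted
usage: d (λ-bound)=1; c (λ-bound)=1; b (λ-bound)=1
uses in reading order: b, c, d
typing: the term checks, with type R -> (R -> P) -> (P -> P) -> P
ordered: ✗ — no ordered split (uses run b, c, d)
linear: ✓ — single use per variable (d, c, b)
affine: ✓ — no duplicate uses among d, c, b
relevant: ✓ — d, c, b: all used, weakening unneeded
unrestricted: ✓ — typability at R -> (R -> P) -> (P -> P) -> P is all that's needed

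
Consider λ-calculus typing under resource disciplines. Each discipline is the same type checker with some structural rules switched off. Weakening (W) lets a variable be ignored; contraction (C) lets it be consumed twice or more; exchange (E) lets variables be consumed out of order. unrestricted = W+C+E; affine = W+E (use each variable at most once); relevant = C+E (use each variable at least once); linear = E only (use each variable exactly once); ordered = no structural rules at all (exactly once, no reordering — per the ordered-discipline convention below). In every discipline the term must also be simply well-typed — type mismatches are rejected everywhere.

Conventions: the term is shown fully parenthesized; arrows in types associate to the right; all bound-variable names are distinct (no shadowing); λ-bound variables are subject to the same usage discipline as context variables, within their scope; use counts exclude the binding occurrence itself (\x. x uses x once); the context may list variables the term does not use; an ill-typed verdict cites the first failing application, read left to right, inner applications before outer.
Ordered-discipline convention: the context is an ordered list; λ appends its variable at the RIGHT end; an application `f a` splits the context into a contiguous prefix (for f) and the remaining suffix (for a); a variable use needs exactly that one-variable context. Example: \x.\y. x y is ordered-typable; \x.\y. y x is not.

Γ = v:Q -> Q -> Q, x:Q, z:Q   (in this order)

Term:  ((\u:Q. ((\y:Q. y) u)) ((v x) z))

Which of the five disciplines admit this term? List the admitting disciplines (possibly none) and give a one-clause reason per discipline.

admitting disciplines: ordered, linear, affine, relevant, unrestricted
counts: v ×1; x ×1; z ×1; u [bound] ×1; y [bound] ×1
uses in reading order: y, u, v, x, z
typing: ✓ — Q
ordered ✓ (v, x, z, u, y once each; derivable with no W/C/E)
linear ✓ (exactly-once usage across v, x, z, u, y)
affine ✓ (at most one use each (v, x, z, u, y))
relevant ✓ (v, x, z, u, y: all used, weakening unneeded)
unrestricted ✓ (well-typed at Q; no restrictions here)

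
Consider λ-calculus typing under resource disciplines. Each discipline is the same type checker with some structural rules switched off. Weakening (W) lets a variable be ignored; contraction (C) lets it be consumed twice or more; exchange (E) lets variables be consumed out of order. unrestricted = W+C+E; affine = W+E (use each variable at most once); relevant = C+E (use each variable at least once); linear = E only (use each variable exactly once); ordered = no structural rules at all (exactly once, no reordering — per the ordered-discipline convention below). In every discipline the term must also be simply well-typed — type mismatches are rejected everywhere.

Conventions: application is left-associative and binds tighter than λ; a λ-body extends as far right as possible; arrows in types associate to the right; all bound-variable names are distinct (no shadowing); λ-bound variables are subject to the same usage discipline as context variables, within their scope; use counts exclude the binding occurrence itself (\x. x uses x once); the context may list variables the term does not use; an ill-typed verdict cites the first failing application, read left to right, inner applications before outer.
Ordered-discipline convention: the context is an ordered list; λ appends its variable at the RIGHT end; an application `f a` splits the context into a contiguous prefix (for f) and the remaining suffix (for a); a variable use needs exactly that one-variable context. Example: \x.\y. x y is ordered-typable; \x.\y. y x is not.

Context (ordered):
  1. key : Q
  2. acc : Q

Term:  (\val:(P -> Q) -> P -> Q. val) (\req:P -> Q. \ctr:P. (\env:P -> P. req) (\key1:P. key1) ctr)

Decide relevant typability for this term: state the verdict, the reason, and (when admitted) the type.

no — key, acc, env left unused
variable uses: key: 0×; acc: 0×; val [bound]: 1×; req [bound]: 1×; ctr [bound]: 1×; env [bound]: 0×; key1 [bound]: 1×
left-to-right use order: val, req, key1, ctr
typing: well-typed — term : (P -> Q) -> P -> Q
summary: ordered ✗; linear ✗; affine ✓; relevant ✗; unrestricted ✓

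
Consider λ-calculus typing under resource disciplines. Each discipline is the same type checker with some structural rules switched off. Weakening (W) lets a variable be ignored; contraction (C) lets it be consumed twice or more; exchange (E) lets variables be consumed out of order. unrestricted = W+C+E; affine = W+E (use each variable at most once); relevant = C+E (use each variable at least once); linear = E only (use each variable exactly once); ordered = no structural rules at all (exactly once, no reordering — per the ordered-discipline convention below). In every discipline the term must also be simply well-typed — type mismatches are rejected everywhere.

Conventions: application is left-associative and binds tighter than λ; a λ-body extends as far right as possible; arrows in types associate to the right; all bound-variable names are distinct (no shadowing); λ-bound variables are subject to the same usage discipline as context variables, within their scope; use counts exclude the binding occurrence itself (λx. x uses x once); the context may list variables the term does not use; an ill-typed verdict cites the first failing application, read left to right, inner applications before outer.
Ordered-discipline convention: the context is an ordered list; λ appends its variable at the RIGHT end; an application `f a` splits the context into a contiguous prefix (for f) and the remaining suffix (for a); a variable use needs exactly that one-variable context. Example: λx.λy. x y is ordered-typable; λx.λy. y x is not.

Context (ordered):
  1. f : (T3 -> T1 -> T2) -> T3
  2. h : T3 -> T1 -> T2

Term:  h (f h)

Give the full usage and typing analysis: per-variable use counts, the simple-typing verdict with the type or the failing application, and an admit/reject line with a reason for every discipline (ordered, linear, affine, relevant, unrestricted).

usage: f: 1, h: 2
left-to-right use order: h, f, h
typing: the term checks, with type T1 -> T2
ordered: ✗ — h ×2 used more than once (contraction)
linear: ✗ — h ×2 used more than once (contraction)
affine: ✗ — h ×2 used more than once (contraction)
relevant: ✓ — every one of f, h appears
unrestricted: ✓ — simply typable at T1 -> T2; W, C, E all held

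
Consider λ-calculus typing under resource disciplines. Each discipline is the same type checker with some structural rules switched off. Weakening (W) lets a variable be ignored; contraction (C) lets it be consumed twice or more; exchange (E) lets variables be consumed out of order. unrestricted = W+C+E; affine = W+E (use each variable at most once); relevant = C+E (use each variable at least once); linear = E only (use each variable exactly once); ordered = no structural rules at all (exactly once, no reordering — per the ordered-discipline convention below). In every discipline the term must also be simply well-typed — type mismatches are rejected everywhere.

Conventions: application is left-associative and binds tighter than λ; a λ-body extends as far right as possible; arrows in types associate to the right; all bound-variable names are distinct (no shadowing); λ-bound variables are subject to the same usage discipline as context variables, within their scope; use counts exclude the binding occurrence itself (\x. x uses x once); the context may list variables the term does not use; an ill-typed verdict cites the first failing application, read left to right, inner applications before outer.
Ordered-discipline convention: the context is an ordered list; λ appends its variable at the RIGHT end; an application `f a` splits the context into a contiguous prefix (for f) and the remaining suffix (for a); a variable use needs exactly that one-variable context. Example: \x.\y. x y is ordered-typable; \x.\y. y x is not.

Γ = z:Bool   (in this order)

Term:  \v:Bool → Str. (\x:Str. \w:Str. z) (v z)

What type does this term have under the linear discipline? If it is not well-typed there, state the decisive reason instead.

not well-typed under linear — needs contraction — z ×2; x, w left unused
counts: z: 2, v (bound): 1, x (bound): 0, w (bound): 0
uses in reading order: z, v, z
typing: well-typed at (Bool → Str) → Str → Bool
across the five disciplines: ordered ✗ · linear ✗ · affine ✗ · relevant ✗ · unrestricted ✓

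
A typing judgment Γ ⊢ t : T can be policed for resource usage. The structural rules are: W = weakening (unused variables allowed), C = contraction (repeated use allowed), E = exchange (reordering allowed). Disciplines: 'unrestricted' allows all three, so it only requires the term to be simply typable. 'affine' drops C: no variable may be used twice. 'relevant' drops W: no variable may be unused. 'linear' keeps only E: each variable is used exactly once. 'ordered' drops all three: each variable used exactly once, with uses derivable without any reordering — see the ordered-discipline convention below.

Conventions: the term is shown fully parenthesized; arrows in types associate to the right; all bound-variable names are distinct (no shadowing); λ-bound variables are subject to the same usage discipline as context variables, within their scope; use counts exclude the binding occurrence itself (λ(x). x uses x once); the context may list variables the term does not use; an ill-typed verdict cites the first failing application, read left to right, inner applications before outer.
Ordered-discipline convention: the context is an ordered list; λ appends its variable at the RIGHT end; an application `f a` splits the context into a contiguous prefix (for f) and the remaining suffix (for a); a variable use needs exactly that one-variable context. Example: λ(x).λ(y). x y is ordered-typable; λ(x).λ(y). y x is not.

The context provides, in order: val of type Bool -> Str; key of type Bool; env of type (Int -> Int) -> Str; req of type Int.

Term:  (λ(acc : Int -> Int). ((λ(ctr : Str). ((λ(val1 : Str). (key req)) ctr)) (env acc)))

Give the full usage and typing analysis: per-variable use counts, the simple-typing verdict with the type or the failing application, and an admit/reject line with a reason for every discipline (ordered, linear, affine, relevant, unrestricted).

counts: val=0; key=1; env=1; req=1; acc (bound)=1; ctr (bound)=1; val1 (bound)=0
left-to-right use order: key, req, ctr, env, acc
typing: ill-typed: non-function type Bool applied to an argument
ordered ✗ (not simply typable)
linear ✗ (fails simple typing)
affine ✗ (a type mismatch blocks all five)
relevant ✗ (the type mismatch rejects it)
unrestricted ✗ (not simply typable)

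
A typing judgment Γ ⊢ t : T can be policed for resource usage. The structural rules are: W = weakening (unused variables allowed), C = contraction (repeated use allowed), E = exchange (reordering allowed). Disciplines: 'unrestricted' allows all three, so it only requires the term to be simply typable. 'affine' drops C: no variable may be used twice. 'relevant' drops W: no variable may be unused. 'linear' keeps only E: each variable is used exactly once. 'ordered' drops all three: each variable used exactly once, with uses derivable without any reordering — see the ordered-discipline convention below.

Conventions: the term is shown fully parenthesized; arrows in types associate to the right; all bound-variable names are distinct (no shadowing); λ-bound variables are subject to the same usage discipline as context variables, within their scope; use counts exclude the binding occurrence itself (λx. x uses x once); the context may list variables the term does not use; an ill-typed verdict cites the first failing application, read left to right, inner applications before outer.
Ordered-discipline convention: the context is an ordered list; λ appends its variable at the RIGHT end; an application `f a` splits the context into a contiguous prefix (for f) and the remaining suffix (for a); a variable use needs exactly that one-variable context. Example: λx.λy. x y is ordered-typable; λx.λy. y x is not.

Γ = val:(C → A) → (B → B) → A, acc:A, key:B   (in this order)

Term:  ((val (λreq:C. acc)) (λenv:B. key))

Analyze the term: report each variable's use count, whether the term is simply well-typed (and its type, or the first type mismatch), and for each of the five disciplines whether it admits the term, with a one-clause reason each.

use counts: val ×1; acc ×1; key ×1; req (bound) ×0; env (bound) ×0
use order (left to right): val, acc, key
typing: ✓ — A
ordered: ✗, req, env left unused
linear: ✗, req, env left unused
affine: ✓, none of val, acc, key, req, env used more than once
relevant: ✗, req, env left unused
unrestricted: ✓, typability at A is all that's needed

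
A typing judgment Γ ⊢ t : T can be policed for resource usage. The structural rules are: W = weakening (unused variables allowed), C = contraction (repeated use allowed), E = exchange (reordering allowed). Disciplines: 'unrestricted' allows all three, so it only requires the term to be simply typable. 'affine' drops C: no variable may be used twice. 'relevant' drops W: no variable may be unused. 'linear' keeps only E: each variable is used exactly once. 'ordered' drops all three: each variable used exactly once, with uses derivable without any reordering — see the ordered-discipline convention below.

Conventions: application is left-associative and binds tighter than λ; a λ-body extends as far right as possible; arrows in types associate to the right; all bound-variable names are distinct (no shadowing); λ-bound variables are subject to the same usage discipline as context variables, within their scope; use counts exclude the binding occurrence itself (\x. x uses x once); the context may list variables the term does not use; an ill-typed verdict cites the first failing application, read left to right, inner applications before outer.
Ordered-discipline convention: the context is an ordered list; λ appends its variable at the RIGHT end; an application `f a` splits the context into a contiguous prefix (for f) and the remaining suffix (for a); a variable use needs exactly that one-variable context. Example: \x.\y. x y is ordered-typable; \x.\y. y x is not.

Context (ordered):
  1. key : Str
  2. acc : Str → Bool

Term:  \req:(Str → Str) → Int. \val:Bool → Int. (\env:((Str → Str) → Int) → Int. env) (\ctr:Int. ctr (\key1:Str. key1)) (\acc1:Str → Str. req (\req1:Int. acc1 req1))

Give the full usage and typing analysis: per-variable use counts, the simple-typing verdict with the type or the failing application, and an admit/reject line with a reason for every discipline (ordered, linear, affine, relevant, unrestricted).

variable uses: key ×0, acc ×0, req (bound) ×1, val (bound) ×0, env (bound) ×1, ctr (bound) ×1, key1 (bound) ×1, acc1 (bound) ×1, req1 (bound) ×1
left-to-right use order: env, ctr, key1, req, acc1, req1
typing: ill-typed: non-function type Int applied to an argument
ordered: ✗, a type mismatch blocks all five
linear: ✗, the type mismatch rejects it
affine: ✗, not simply typable
relevant: ✗, fails simple typing
unrestricted: ✗, a type mismatch blocks all five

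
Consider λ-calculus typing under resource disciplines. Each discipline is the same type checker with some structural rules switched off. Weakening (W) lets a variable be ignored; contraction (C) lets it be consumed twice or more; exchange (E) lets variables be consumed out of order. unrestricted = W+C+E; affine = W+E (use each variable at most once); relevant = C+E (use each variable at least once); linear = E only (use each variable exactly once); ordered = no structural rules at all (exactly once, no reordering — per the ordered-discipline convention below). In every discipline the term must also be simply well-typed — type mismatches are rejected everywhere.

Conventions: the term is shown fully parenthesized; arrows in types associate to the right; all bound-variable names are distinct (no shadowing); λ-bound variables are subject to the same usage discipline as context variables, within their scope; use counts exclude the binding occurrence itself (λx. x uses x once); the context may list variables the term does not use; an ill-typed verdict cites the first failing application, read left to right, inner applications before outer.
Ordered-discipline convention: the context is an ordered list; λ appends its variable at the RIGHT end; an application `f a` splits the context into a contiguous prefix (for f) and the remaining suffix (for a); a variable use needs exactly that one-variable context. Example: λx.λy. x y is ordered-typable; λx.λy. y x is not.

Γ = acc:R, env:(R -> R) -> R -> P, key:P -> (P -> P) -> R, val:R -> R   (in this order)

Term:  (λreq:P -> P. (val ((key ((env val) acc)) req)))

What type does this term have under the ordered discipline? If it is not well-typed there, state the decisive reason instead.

not well-typed under ordered — val ×2 used more than once (contraction)
variable uses: acc: 1, env: 1, key: 1, val: 2, req [bound]: 1
uses in reading order: val, key, env, val, acc, req
typing: well-typed at (P -> P) -> R
across the five disciplines: ordered ✗, linear ✗, affine ✗, relevant ✓, unrestricted ✓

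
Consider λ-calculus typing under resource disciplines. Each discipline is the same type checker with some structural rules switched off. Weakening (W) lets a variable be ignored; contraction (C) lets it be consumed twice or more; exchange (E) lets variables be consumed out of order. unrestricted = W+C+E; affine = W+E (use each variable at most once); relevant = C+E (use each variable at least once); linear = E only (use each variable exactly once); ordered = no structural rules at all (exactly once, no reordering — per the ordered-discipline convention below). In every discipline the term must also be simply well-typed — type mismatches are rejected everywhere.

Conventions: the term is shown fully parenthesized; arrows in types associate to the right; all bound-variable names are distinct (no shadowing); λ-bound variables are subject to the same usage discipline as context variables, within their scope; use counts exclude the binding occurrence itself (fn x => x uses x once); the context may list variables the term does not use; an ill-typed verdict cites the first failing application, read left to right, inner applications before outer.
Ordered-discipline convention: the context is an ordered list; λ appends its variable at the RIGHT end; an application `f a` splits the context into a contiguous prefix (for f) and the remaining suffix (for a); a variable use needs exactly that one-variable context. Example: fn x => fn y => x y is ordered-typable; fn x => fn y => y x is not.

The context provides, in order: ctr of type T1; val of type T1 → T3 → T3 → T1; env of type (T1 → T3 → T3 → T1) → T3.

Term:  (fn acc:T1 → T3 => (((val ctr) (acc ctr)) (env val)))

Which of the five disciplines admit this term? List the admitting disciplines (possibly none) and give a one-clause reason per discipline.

accepted by: relevant, unrestricted
variable uses: ctr: 2×; val: 2×; env: 1×; acc [bound]: 1×
order of uses: val, ctr, acc, ctr, env, val
typing: ✓ — (T1 → T3) → T1
ordered: ✗, repeated use of ctr ×2, val ×2
linear: ✗, repeated use of ctr ×2, val ×2
affine: ✗, repeated use of ctr ×2, val ×2
relevant: ✓, ctr, val, env, acc: all used, weakening unneeded
unrestricted: ✓, type-checks ((T1 → T3) → T1) and nothing is barred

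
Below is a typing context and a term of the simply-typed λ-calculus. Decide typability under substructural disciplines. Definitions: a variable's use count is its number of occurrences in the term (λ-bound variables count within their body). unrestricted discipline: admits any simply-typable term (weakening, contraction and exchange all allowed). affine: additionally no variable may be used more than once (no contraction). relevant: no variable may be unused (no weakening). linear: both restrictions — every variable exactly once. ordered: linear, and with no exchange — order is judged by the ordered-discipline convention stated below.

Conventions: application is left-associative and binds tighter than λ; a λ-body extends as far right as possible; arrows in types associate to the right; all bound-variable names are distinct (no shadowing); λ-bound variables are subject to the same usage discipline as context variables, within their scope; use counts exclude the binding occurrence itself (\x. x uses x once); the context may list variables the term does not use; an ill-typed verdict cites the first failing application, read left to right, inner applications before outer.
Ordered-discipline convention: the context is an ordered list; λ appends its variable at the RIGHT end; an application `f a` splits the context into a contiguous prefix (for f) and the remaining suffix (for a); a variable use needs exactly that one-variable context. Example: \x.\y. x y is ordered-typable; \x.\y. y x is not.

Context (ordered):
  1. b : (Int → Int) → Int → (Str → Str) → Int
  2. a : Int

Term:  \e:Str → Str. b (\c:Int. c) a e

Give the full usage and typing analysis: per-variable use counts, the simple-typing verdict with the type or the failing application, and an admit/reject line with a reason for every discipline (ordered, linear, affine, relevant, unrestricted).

variable uses: b: 1×; a: 1×; e (bound): 1×; c (bound): 1×
use order (left to right): b, c, a, e
typing: well-typed at (Str → Str) → Int
ordered: ✓, one use each (b, a, e, c); ordered split holds
linear: ✓, each of b, a, e, c used exactly once
affine: ✓, none of b, a, e, c used more than once
relevant: ✓, at least one use each (b, a, e, c)
unrestricted: ✓, well-typed at (Str → Str) → Int; no restrictions here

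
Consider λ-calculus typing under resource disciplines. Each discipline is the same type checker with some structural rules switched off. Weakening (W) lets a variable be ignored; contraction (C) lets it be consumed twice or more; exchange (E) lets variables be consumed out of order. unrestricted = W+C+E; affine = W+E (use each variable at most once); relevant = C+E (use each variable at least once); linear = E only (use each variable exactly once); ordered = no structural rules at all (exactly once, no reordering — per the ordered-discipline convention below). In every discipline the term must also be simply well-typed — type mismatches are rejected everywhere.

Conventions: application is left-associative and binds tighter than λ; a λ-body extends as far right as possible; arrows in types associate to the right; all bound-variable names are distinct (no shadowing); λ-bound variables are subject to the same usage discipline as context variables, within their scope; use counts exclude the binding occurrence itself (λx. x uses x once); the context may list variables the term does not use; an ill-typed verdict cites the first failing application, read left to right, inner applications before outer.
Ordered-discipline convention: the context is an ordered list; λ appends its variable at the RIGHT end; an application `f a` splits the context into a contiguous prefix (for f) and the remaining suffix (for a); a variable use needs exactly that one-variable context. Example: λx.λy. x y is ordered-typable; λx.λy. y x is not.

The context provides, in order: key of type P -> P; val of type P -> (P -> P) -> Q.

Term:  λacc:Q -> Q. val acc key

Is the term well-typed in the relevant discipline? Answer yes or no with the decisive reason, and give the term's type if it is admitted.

no — a type mismatch blocks all five
variable uses: key: 1; val: 1; acc (λ-bound): 1
uses in reading order: val, acc, key
typing: ill-typed: an application expects P but receives Q -> Q
across the five disciplines: ordered ✗; linear ✗; affine ✗; relevant ✗; unrestricted ✗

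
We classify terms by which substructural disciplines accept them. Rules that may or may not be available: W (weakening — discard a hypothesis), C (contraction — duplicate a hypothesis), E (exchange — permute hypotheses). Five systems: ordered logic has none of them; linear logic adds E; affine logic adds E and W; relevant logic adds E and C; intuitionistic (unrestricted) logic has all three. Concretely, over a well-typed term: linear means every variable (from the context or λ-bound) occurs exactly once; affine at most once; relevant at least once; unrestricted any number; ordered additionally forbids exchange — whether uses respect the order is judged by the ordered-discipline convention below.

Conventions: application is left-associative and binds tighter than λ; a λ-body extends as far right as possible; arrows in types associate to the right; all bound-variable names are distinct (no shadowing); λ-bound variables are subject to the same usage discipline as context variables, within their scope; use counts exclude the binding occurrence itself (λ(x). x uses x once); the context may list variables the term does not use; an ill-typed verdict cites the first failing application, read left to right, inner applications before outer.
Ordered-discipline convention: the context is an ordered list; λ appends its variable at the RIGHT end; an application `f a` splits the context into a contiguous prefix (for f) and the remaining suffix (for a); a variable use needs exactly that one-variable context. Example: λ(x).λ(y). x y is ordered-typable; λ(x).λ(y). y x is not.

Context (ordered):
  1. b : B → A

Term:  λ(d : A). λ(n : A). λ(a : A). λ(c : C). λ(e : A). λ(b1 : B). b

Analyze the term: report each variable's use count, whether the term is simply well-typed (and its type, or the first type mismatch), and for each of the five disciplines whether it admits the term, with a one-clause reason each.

use counts: b: 1×; d (bound): 0×; n (bound): 0×; a (bound): 0×; c (bound): 0×; e (bound): 0×; b1 (bound): 0×
uses in reading order: b
typing: the term checks, with type A → A → A → C → A → B → B → A
ordered ✗ (unused: d, n, a, c, e, b1 — weakening required)
linear ✗ (unused: d, n, a, c, e, b1 — weakening required)
affine ✓ (no duplicate uses among b, d, n, a, c, e, b1)
relevant ✗ (unused: d, n, a, c, e, b1 — weakening required)
unrestricted ✓ (type-checks (A → A → A → C → A → B → B → A) and nothing is barred)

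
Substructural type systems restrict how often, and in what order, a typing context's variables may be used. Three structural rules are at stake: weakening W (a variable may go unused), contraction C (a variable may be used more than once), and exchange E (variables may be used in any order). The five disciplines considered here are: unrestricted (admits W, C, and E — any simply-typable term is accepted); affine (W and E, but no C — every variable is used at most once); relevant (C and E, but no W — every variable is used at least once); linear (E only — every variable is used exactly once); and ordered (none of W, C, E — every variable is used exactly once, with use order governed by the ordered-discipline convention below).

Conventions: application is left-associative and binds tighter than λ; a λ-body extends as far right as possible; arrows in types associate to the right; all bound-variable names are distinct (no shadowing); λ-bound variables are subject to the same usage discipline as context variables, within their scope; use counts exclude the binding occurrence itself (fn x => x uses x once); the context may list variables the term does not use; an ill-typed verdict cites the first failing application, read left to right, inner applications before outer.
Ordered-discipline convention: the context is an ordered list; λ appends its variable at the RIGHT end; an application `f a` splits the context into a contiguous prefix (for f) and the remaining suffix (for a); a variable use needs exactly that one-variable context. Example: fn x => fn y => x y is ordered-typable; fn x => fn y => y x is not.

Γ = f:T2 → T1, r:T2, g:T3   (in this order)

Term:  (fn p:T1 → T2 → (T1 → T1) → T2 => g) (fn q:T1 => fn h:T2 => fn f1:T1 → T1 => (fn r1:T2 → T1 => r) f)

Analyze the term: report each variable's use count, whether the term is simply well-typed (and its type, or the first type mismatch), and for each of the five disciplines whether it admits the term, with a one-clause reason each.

usage: f=1, r=1, g=1, p (λ-bound)=0, q (λ-bound)=0, h (λ-bound)=0, f1 (λ-bound)=0, r1 (λ-bound)=0
use order (left to right): g, r, f
typing: ✓ — T3
ordered: ✗, p, q, h, f1, r1 never used (weakening)
linear: ✗, p, q, h, f1, r1 never used (weakening)
affine: ✓, no duplicate uses among f, r, g, p, q, h, f1, r1
relevant: ✗, p, q, h, f1, r1 never used (weakening)
unrestricted: ✓, simply typable at T3; W, C, E all held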